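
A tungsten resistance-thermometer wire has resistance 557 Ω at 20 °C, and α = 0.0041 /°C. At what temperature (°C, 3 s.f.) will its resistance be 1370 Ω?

376 °C

R = R₀(1 + α(T − T₀)) ⇒ T = T₀ + (R/R₀ − 1)/α
T = 20 + (1370/557 − 1)/0.0041 = 20 + (1.46)/0.0041 = 376 °C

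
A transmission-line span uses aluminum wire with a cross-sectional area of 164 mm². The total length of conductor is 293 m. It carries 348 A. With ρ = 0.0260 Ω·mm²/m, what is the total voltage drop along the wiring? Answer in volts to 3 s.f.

16.2 V

ρ = 0.0260 Ω·mm²/m = 2.60×10^-8 Ω·m
A = 164 mm² = 1.640e-04 m²
R = ρL/A = (2.60×10^-8)(293)/(1.640e-04) = 0.04645 Ω
V = IR = 348 × 0.04645 = 16.2 V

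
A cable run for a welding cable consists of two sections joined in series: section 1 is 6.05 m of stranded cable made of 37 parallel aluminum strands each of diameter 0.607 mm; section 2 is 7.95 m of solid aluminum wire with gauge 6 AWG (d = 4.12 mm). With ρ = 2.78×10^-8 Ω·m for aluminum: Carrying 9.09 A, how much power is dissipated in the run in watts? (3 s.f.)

2.67 W

Section 1: A_strand = π(3.0350e-04)² = 2.894e-07 m²; R₁ = ρL/(N·A_s) = (2.78×10^-8)(6.05)/(37×2.894e-07) = 0.01571 Ω
Section 2: A = π(4.12/2 mm)² = π(2.0600e-03 m)² = 1.333e-05 m²
R₂ = (2.78×10^-8)(7.95)/(1.333e-05) = 0.01658 Ω
R = R₁ + R₂ = 0.03229 Ω
P = I²R = (9.09)² × 0.03229 = 2.67 W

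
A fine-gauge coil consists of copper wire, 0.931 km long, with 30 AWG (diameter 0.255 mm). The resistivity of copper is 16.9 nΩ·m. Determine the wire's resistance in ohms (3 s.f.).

308 Ω

ρ = 16.9 nΩ·m = 1.69×10^-8 Ω·m
A = π(0.255/2 mm)² = π(1.2750e-04 m)² = 5.107e-08 m²
R = ρL/A = (1.69×10^-8)(931 m)/(5.107e-08 m²) = 308 Ω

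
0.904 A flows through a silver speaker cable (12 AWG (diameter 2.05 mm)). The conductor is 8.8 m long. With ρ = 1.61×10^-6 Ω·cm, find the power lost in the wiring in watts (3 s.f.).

0.0351 W

ρ = 1.61×10^-6 Ω·cm = 1.61×10^-8 Ω·m
A = π(2.05/2 mm)² = π(1.0250e-03 m)² = 3.301e-06 m²
R = ρL/A = (1.61×10^-8)(8.8)/(3.301e-06) = 0.04293 Ω
P = I²R = (0.904)² × 0.04293 = 0.0351 W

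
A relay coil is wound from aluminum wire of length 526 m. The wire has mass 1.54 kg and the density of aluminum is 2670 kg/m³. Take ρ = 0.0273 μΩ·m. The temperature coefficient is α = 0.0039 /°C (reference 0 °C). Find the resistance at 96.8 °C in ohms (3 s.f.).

ρ = 0.0273 μΩ·m = 2.73×10^-8 Ω·m
A = m/(density·L) = 1.54/(2670×526) = 1.0965e-06 m²
R = ρL/A = (2.73×10^-8)(526)/(1.0965e-06) = 13.1 Ω
R(96.8 °C) = 13.1 × (1 + 0.0039×96.8) = 18.0 Ω

18.0 Ω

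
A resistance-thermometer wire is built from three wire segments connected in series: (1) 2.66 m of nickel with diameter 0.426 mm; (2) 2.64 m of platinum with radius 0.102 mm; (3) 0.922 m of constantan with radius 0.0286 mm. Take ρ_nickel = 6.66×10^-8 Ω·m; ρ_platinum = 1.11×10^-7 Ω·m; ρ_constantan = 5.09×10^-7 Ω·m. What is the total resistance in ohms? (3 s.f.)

193 Ω

Seg 1: A = π(d/2)² = π(2.1300e-04 m)² = 1.425e-07 m²
R_1 = (6.66×10^-8)(2.66)/(1.425e-07) = 1.243 Ω
Seg 2: A = πr² = π(1.0200e-04 m)² = 3.269e-08 m²
R_2 = (1.11×10^-7)(2.64)/(3.269e-08) = 8.966 Ω
Seg 3: A = πr² = π(2.8600e-05 m)² = 2.570e-09 m²
R_3 = (5.09×10^-7)(0.922)/(2.570e-09) = 182.6 Ω
R_total = R_1 + R_2 + R_3 = 193 Ω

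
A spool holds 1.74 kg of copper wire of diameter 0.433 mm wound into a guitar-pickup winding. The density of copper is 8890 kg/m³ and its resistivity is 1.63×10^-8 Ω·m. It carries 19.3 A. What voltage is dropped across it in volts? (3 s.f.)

A = π(d/2)² = π(2.1650e-04 m)² = 1.4725e-07 m²
L = m/(density·A) = 1.74/(8890×1.4725e-07) = 1329 m
R = ρL/A = (1.63×10^-8)(1329)/(1.4725e-07) = 147.1 Ω
V = IR = 19.3 × 147.1 = 2840 V

2840 V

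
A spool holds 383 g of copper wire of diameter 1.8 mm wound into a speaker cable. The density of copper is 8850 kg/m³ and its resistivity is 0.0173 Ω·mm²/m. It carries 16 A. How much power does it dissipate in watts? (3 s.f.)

ρ = 0.0173 Ω·mm²/m = 1.73×10^-8 Ω·m
A = π(d/2)² = π(9.0000e-04 m)² = 2.5447e-06 m²
L = m/(density·A) = 0.383/(8850×2.5447e-06) = 17.01 m
R = ρL/A = (1.73×10^-8)(17.01)/(2.5447e-06) = 0.1156 Ω
P = I²R = (16)² × 0.1156 = 29.6 W

29.6 W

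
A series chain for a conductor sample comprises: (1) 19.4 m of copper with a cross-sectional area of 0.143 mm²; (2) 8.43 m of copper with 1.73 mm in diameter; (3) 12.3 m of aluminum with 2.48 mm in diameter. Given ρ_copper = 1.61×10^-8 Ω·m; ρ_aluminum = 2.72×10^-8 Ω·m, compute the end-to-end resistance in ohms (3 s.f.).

2.31 Ω

Seg 1: A = 0.143 mm² = 1.430e-07 m²
R_1 = (1.61×10^-8)(19.4)/(1.430e-07) = 2.184 Ω
Seg 2: A = π(d/2)² = π(8.6500e-04 m)² = 2.351e-06 m²
R_2 = (1.61×10^-8)(8.43)/(2.351e-06) = 0.05774 Ω
Seg 3: A = π(d/2)² = π(1.2400e-03 m)² = 4.831e-06 m²
R_3 = (2.72×10^-8)(12.3)/(4.831e-06) = 0.06926 Ω
R_total = R_1 + R_2 + R_3 = 2.31 Ω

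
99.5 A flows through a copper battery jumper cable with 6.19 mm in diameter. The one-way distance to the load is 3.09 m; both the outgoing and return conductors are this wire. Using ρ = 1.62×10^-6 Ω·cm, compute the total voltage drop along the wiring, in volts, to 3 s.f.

ρ = 1.62×10^-6 Ω·cm = 1.62×10^-8 Ω·m
A = π(d/2)² = π(3.0950e-03 m)² = 3.009e-05 m²
Total conductor length (both ways) L = 2 × 3.09 = 6.18 m
R = ρL/A = (1.62×10^-8)(6.18)/(3.009e-05) = 0.003327 Ω
V = IR = 99.5 × 0.003327 = 0.331 V

0.331 V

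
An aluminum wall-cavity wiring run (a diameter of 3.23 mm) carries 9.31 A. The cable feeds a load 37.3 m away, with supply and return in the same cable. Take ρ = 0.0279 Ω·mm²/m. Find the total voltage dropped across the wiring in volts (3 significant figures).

2.36 V

ρ = 0.0279 Ω·mm²/m = 2.79×10^-8 Ω·m
A = π(d/2)² = π(1.6150e-03 m)² = 8.194e-06 m²
Total conductor length (both ways) L = 2 × 37.3 = 74.6 m
R = ρL/A = (2.79×10^-8)(74.6)/(8.194e-06) = 0.254 Ω
V = IR = 9.31 × 0.254 = 2.36 V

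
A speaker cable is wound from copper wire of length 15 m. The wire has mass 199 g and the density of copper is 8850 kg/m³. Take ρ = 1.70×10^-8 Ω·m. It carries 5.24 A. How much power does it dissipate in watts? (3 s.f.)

4.67 W

A = m/(density·L) = 0.199/(8850×15) = 1.4991e-06 m²
R = ρL/A = (1.70×10^-8)(15)/(1.4991e-06) = 0.1701 Ω
P = I²R = (5.24)² × 0.1701 = 4.67 W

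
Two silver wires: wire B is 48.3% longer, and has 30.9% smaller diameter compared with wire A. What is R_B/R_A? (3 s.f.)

3.11

R ∝ L/d², so R_B/R_A = (1 + 48.3/100) × (1 − 30.9/100)⁻²
= 1.483 × 2.094 = 3.11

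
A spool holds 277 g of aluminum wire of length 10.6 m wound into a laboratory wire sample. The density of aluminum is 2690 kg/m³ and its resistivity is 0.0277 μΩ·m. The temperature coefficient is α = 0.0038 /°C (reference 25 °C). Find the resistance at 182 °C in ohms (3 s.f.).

ρ = 0.0277 μΩ·m = 2.77×10^-8 Ω·m
A = m/(density·L) = 0.277/(2690×10.6) = 9.7145e-06 m²
R = ρL/A = (2.77×10^-8)(10.6)/(9.7145e-06) = 0.03022 Ω
R(182 °C) = 0.03022 × (1 + 0.0038×157) = 0.0483 Ω

0.0483 Ω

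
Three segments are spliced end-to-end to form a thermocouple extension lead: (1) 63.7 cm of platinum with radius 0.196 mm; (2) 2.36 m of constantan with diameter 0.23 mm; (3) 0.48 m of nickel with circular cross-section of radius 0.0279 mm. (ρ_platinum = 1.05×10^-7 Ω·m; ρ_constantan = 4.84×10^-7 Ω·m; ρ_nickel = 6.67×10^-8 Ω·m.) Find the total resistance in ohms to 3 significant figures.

41.1 Ω

Seg 1: A = πr² = π(1.9600e-04 m)² = 1.207e-07 m²
R_1 = (1.05×10^-7)(0.637)/(1.207e-07) = 0.5542 Ω
Seg 2: A = π(d/2)² = π(1.1500e-04 m)² = 4.155e-08 m²
R_2 = (4.84×10^-7)(2.36)/(4.155e-08) = 27.49 Ω
Seg 3: A = πr² = π(2.7900e-05 m)² = 2.445e-09 m²
R_3 = (6.67×10^-8)(0.48)/(2.445e-09) = 13.09 Ω
R_total = R_1 + R_2 + R_3 = 41.1 Ω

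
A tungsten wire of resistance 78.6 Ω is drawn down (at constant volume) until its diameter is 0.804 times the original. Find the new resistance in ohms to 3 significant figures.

Volume constant ⇒ L' = L/r² with r = 0.804. R' = ρL'/A' = ρ(L/r²)/(πr²d₀²/4) = R/r⁴.
R' = 2.393 × 78.6 = 188 Ω

188 Ω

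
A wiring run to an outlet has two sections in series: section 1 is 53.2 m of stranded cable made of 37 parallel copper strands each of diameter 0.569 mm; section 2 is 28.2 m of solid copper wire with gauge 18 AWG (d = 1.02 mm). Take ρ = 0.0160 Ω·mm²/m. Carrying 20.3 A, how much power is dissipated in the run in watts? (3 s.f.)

ρ = 0.0160 Ω·mm²/m = 1.60×10^-8 Ω·m
Section 1: A_strand = π(2.8450e-04)² = 2.543e-07 m²; R₁ = ρL/(N·A_s) = (1.60×10^-8)(53.2)/(37×2.543e-07) = 0.09047 Ω
Section 2: A = π(1.02/2 mm)² = π(5.1000e-04 m)² = 8.171e-07 m²
R₂ = (1.60×10^-8)(28.2)/(8.171e-07) = 0.5522 Ω
R = R₁ + R₂ = 0.6426 Ω
P = I²R = (20.3)² × 0.6426 = 265 W

265 W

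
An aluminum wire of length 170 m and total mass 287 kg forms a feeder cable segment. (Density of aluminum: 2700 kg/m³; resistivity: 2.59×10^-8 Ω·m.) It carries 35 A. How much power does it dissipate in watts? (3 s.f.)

8.63 W

A = m/(density·L) = 287/(2700×170) = 6.2527e-04 m²
R = ρL/A = (2.59×10^-8)(170)/(6.2527e-04) = 0.007042 Ω
P = I²R = (35)² × 0.007042 = 8.63 W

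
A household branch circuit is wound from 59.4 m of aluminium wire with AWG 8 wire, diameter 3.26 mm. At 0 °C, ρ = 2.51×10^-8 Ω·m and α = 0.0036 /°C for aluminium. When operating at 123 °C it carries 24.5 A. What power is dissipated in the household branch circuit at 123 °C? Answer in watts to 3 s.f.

A = π(3.26/2 mm)² = π(1.6300e-03 m)² = 8.347e-06 m²
R₍0₎ = ρL/A = (2.51×10^-8)(59.4)/(8.347e-06) = 0.1786 Ω
R₍123₎ = R₍0₎(1 + αΔT) = 0.1786 × (1 + 0.0036×123) = 0.2577 Ω
P = I²R = (24.5)² × 0.2577 = 155 W

155 W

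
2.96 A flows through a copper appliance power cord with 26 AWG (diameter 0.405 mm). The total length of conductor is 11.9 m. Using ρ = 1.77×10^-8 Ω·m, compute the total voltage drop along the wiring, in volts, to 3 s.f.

4.84 V

A = π(0.405/2 mm)² = π(2.0250e-04 m)² = 1.288e-07 m²
R = ρL/A = (1.77×10^-8)(11.9)/(1.288e-07) = 1.635 Ω
V = IR = 2.96 × 1.635 = 4.84 V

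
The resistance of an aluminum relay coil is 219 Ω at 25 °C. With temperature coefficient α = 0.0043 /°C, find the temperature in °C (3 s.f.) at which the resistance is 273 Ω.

R = R₀(1 + α(T − T₀)) ⇒ T = T₀ + (R/R₀ − 1)/α
T = 25 + (273/219 − 1)/0.0043 = 25 + (0.2466)/0.0043 = 82.3 °C

82.3 °C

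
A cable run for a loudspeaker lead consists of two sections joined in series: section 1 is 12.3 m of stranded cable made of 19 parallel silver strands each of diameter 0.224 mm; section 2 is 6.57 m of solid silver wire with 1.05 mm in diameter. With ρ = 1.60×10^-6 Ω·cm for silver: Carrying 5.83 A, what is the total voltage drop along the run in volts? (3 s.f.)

ρ = 1.60×10^-6 Ω·cm = 1.60×10^-8 Ω·m
Section 1: A_strand = π(1.1200e-04)² = 3.941e-08 m²; R₁ = ρL/(N·A_s) = (1.60×10^-8)(12.3)/(19×3.941e-08) = 0.2628 Ω
Section 2: A = π(d/2)² = π(5.2500e-04 m)² = 8.659e-07 m²
R₂ = (1.60×10^-8)(6.57)/(8.659e-07) = 0.1214 Ω
R = R₁ + R₂ = 0.3842 Ω
V = IR = 5.83 × 0.3842 = 2.24 V

2.24 V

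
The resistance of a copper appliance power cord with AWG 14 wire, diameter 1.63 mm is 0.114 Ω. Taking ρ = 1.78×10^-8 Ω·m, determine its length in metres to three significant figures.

A = π(1.63/2 mm)² = π(8.1500e-04 m)² = 2.087e-06 m²
L = RA/ρ = (0.114)(2.087e-06)/(1.78×10^-8) = 13.4 m

13.4 m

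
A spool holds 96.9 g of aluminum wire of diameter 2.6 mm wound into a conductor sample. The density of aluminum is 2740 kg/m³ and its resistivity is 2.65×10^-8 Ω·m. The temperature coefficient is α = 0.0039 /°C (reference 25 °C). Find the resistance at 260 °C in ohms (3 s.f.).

A = π(d/2)² = π(1.3000e-03 m)² = 5.3093e-06 m²
L = m/(density·A) = 0.0969/(2740×5.3093e-06) = 6.661 m
R = ρL/A = (2.65×10^-8)(6.661)/(5.3093e-06) = 0.03325 Ω
R(260 °C) = 0.03325 × (1 + 0.0039×235) = 0.0637 Ω

0.0637 Ω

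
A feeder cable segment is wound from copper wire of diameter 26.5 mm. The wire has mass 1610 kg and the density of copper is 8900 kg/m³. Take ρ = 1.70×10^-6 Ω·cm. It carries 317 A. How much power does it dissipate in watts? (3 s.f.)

ρ = 1.70×10^-6 Ω·cm = 1.70×10^-8 Ω·m
A = π(d/2)² = π(1.3250e-02 m)² = 5.5155e-04 m²
L = m/(density·A) = 1610/(8900×5.5155e-04) = 328 m
R = ρL/A = (1.70×10^-8)(328)/(5.5155e-04) = 0.01011 Ω
P = I²R = (317)² × 0.01011 = 1020 W

1020 W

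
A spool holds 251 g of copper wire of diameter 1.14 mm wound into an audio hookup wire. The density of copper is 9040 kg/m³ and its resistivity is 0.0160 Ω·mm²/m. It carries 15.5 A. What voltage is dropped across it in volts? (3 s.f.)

6.61 V

ρ = 0.0160 Ω·mm²/m = 1.60×10^-8 Ω·m
A = π(d/2)² = π(5.7000e-04 m)² = 1.0207e-06 m²
L = m/(density·A) = 0.251/(9040×1.0207e-06) = 27.2 m
R = ρL/A = (1.60×10^-8)(27.2)/(1.0207e-06) = 0.4264 Ω
V = IR = 15.5 × 0.4264 = 6.61 V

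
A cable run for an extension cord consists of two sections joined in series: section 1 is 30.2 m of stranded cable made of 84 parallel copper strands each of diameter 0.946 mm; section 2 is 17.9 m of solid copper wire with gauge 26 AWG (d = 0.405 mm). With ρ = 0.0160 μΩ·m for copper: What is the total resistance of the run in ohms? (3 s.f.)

ρ = 0.0160 μΩ·m = 1.60×10^-8 Ω·m
Section 1: A_strand = π(4.7300e-04)² = 7.029e-07 m²; R₁ = ρL/(N·A_s) = (1.60×10^-8)(30.2)/(84×7.029e-07) = 0.008184 Ω
Section 2: A = π(0.405/2 mm)² = π(2.0250e-04 m)² = 1.288e-07 m²
R₂ = (1.60×10^-8)(17.9)/(1.288e-07) = 2.223 Ω
R = R₁ + R₂ = 2.23 Ω

2.23 Ω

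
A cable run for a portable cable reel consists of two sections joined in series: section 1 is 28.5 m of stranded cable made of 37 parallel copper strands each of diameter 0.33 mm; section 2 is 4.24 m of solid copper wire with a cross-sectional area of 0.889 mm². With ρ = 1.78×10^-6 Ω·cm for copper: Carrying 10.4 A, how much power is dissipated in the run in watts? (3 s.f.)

ρ = 1.78×10^-6 Ω·cm = 1.78×10^-8 Ω·m
Section 1: A_strand = π(1.6500e-04)² = 8.553e-08 m²; R₁ = ρL/(N·A_s) = (1.78×10^-8)(28.5)/(37×8.553e-08) = 0.1603 Ω
Section 2: A = 0.889 mm² = 8.890e-07 m²
R₂ = (1.78×10^-8)(4.24)/(8.890e-07) = 0.0849 Ω
R = R₁ + R₂ = 0.2452 Ω
P = I²R = (10.4)² × 0.2452 = 26.5 W

26.5 W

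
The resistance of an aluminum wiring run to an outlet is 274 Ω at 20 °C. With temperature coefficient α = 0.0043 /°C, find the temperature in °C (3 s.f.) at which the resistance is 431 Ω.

R = R₀(1 + α(T − T₀)) ⇒ T = T₀ + (R/R₀ − 1)/α
T = 20 + (431/274 − 1)/0.0043 = 20 + (0.573)/0.0043 = 153 °C

153 °C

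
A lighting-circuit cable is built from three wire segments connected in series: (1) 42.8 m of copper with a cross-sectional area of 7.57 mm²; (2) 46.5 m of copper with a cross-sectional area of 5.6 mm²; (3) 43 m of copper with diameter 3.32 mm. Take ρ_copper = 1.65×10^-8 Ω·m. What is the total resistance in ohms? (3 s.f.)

0.312 Ω

Seg 1: A = 7.57 mm² = 7.570e-06 m²
R_1 = (1.65×10^-8)(42.8)/(7.570e-06) = 0.09329 Ω
Seg 2: A = 5.6 mm² = 5.600e-06 m²
R_2 = (1.65×10^-8)(46.5)/(5.600e-06) = 0.137 Ω
Seg 3: A = π(d/2)² = π(1.6600e-03 m)² = 8.657e-06 m²
R_3 = (1.65×10^-8)(43)/(8.657e-06) = 0.08196 Ω
R_total = R_1 + R_2 + R_3 = 0.312 Ω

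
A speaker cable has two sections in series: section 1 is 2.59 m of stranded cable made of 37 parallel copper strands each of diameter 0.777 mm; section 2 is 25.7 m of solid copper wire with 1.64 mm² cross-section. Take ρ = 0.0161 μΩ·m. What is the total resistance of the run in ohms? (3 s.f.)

ρ = 0.0161 μΩ·m = 1.61×10^-8 Ω·m
Section 1: A_strand = π(3.8850e-04)² = 4.742e-07 m²; R₁ = ρL/(N·A_s) = (1.61×10^-8)(2.59)/(37×4.742e-07) = 0.002377 Ω
Section 2: A = 1.64 mm² = 1.640e-06 m²
R₂ = (1.61×10^-8)(25.7)/(1.640e-06) = 0.2523 Ω
R = R₁ + R₂ = 0.255 Ω

0.255 Ω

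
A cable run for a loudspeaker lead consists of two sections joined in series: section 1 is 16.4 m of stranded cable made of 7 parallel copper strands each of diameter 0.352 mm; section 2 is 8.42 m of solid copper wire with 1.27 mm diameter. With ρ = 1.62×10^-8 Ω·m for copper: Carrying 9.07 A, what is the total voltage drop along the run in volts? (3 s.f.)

4.51 V

Section 1: A_strand = π(1.7600e-04)² = 9.731e-08 m²; R₁ = ρL/(N·A_s) = (1.62×10^-8)(16.4)/(7×9.731e-08) = 0.39 Ω
Section 2: A = π(d/2)² = π(6.3500e-04 m)² = 1.267e-06 m²
R₂ = (1.62×10^-8)(8.42)/(1.267e-06) = 0.1077 Ω
R = R₁ + R₂ = 0.4977 Ω
V = IR = 9.07 × 0.4977 = 4.51 V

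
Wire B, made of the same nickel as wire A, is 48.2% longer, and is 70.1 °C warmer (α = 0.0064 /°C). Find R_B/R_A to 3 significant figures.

2.15

R ∝ ρL/d² with ρ ∝ (1+αΔT), so R_B/R_A = (1 + 48.2/100) × (1 + 0.0064×70.1)
= 1.482 × 1.449 = 2.15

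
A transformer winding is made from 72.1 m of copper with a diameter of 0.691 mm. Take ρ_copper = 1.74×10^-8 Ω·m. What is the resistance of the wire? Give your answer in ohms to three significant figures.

A = π(d/2)² = π(3.4550e-04 m)² = 3.750e-07 m²
R = ρL/A = (1.74×10^-8)(72.1 m)/(3.750e-07 m²) = 3.35 Ω

3.35 Ω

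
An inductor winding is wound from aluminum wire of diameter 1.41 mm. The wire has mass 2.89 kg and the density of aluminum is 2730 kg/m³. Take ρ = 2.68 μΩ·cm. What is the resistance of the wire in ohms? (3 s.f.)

ρ = 2.68 μΩ·cm = 2.68×10^-8 Ω·m
A = π(d/2)² = π(7.0500e-04 m)² = 1.5615e-06 m²
L = m/(density·A) = 2.89/(2730×1.5615e-06) = 678 m
R = ρL/A = (2.68×10^-8)(678)/(1.5615e-06) = 11.6 Ω

11.6 Ω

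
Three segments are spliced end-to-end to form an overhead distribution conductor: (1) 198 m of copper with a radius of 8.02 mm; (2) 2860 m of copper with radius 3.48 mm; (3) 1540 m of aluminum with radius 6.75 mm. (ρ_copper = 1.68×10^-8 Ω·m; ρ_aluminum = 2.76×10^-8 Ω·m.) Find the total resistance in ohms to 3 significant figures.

Seg 1: A = πr² = π(8.0200e-03 m)² = 2.021e-04 m²
R_1 = (1.68×10^-8)(198)/(2.021e-04) = 0.01646 Ω
Seg 2: A = πr² = π(3.4800e-03 m)² = 3.805e-05 m²
R_2 = (1.68×10^-8)(2860)/(3.805e-05) = 1.263 Ω
Seg 3: A = πr² = π(6.7500e-03 m)² = 1.431e-04 m²
R_3 = (2.76×10^-8)(1540)/(1.431e-04) = 0.2969 Ω
R_total = R_1 + R_2 + R_3 = 1.58 Ω

1.58 Ω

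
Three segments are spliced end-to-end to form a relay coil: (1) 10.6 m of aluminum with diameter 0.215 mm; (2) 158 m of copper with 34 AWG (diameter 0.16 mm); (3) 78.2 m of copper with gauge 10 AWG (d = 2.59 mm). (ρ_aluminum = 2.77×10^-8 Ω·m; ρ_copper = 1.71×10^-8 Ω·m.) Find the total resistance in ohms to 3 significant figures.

143 Ω

Seg 1: A = π(d/2)² = π(1.0750e-04 m)² = 3.631e-08 m²
R_1 = (2.77×10^-8)(10.6)/(3.631e-08) = 8.088 Ω
Seg 2: A = π(0.16/2 mm)² = π(8.0000e-05 m)² = 2.011e-08 m²
R_2 = (1.71×10^-8)(158)/(2.011e-08) = 134.4 Ω
Seg 3: A = π(2.59/2 mm)² = π(1.2950e-03 m)² = 5.269e-06 m²
R_3 = (1.71×10^-8)(78.2)/(5.269e-06) = 0.2538 Ω
R_total = R_1 + R_2 + R_3 = 143 Ω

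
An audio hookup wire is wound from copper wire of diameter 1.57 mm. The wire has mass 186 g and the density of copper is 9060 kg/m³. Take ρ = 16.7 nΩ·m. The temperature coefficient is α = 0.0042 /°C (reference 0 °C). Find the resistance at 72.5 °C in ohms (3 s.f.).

0.119 Ω

ρ = 16.7 nΩ·m = 1.67×10^-8 Ω·m
A = π(d/2)² = π(7.8500e-04 m)² = 1.9359e-06 m²
L = m/(density·A) = 0.186/(9060×1.9359e-06) = 10.6 m
R = ρL/A = (1.67×10^-8)(10.6)/(1.9359e-06) = 0.09148 Ω
R(72.5 °C) = 0.09148 × (1 + 0.0042×72.5) = 0.119 Ω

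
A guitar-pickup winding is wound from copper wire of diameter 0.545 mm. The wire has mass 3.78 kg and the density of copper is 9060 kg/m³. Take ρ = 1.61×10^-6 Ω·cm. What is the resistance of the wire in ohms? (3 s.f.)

123 Ω

ρ = 1.61×10^-6 Ω·cm = 1.61×10^-8 Ω·m
A = π(d/2)² = π(2.7250e-04 m)² = 2.3328e-07 m²
L = m/(density·A) = 3.78/(9060×2.3328e-07) = 1788 m
R = ρL/A = (1.61×10^-8)(1788)/(2.3328e-07) = 123 Ω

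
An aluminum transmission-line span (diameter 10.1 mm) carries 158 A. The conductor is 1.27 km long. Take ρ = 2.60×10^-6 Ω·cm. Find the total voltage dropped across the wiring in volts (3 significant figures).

ρ = 2.60×10^-6 Ω·cm = 2.60×10^-8 Ω·m
A = π(d/2)² = π(5.0500e-03 m)² = 8.012e-05 m²
R = ρL/A = (2.60×10^-8)(1270)/(8.012e-05) = 0.4121 Ω
V = IR = 158 × 0.4121 = 65.1 V

65.1 V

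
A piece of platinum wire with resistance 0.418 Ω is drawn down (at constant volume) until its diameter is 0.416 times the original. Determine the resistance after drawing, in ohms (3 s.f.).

14.0 Ω

Volume constant ⇒ L' = L/r² with r = 0.416. R' = ρL'/A' = ρ(L/r²)/(πr²d₀²/4) = R/r⁴.
R' = 33.39 × 0.418 = 14.0 Ω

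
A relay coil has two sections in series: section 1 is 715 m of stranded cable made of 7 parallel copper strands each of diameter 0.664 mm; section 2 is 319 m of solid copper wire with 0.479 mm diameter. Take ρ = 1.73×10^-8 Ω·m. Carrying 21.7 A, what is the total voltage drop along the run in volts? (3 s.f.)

Section 1: A_strand = π(3.3200e-04)² = 3.463e-07 m²; R₁ = ρL/(N·A_s) = (1.73×10^-8)(715)/(7×3.463e-07) = 5.103 Ω
Section 2: A = π(d/2)² = π(2.3950e-04 m)² = 1.802e-07 m²
R₂ = (1.73×10^-8)(319)/(1.802e-07) = 30.62 Ω
R = R₁ + R₂ = 35.73 Ω
V = IR = 21.7 × 35.73 = 775 V

775 V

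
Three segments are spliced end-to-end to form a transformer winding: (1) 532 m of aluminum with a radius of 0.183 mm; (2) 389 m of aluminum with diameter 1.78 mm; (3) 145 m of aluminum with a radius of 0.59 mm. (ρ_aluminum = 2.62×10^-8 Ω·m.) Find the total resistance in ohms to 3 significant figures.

140 Ω

Seg 1: A = πr² = π(1.8300e-04 m)² = 1.052e-07 m²
R_1 = (2.62×10^-8)(532)/(1.052e-07) = 132.5 Ω
Seg 2: A = π(d/2)² = π(8.9000e-04 m)² = 2.488e-06 m²
R_2 = (2.62×10^-8)(389)/(2.488e-06) = 4.096 Ω
Seg 3: A = πr² = π(5.9000e-04 m)² = 1.094e-06 m²
R_3 = (2.62×10^-8)(145)/(1.094e-06) = 3.474 Ω
R_total = R_1 + R_2 + R_3 = 140 Ω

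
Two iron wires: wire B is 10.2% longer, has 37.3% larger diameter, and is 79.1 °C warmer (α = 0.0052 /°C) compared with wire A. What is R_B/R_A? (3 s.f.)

0.825

R ∝ ρL/d² with ρ ∝ (1+αΔT), so R_B/R_A = (1 + 10.2/100) × (1 + 37.3/100)⁻² × (1 + 0.0052×79.1)
= 1.102 × 0.5305 × 1.411 = 0.825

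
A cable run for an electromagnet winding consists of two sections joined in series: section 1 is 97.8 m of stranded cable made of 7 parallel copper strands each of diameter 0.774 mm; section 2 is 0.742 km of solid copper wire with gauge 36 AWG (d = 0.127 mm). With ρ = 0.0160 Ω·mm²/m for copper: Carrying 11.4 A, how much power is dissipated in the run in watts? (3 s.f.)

ρ = 0.0160 Ω·mm²/m = 1.60×10^-8 Ω·m
Section 1: A_strand = π(3.8700e-04)² = 4.705e-07 m²; R₁ = ρL/(N·A_s) = (1.60×10^-8)(97.8)/(7×4.705e-07) = 0.4751 Ω
Section 2: A = π(0.127/2 mm)² = π(6.3500e-05 m)² = 1.267e-08 m²
R₂ = (1.60×10^-8)(742)/(1.267e-08) = 937.2 Ω
R = R₁ + R₂ = 937.7 Ω
P = I²R = (11.4)² × 937.7 = 1.22×10^5 W

1.22×10^5 W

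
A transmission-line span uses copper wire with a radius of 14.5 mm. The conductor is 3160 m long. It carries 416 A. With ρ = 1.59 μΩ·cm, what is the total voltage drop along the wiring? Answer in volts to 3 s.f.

31.6 V

ρ = 1.59 μΩ·cm = 1.59×10^-8 Ω·m
A = πr² = π(1.4500e-02 m)² = 6.605e-04 m²
R = ρL/A = (1.59×10^-8)(3160)/(6.605e-04) = 0.07607 Ω
V = IR = 416 × 0.07607 = 31.6 V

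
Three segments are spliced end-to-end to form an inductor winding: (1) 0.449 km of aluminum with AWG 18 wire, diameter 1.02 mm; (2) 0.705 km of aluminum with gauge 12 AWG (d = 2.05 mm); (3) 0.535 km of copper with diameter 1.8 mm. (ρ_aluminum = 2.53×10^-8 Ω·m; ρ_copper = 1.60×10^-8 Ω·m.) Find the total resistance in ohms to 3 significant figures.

22.7 Ω

Seg 1: A = π(1.02/2 mm)² = π(5.1000e-04 m)² = 8.171e-07 m²
R_1 = (2.53×10^-8)(449)/(8.171e-07) = 13.9 Ω
Seg 2: A = π(2.05/2 mm)² = π(1.0250e-03 m)² = 3.301e-06 m²
R_2 = (2.53×10^-8)(705)/(3.301e-06) = 5.404 Ω
Seg 3: A = π(d/2)² = π(9.0000e-04 m)² = 2.545e-06 m²
R_3 = (1.60×10^-8)(535)/(2.545e-06) = 3.364 Ω
R_total = R_1 + R_2 + R_3 = 22.7 Ω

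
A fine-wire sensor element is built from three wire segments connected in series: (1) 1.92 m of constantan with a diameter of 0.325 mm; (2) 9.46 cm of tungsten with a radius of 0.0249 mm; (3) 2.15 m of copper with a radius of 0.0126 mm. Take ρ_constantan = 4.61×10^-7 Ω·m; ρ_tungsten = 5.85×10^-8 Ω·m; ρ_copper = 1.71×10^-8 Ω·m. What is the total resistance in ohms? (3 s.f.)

Seg 1: A = π(d/2)² = π(1.6250e-04 m)² = 8.296e-08 m²
R_1 = (4.61×10^-7)(1.92)/(8.296e-08) = 10.67 Ω
Seg 2: A = πr² = π(2.4900e-05 m)² = 1.948e-09 m²
R_2 = (5.85×10^-8)(0.0946)/(1.948e-09) = 2.841 Ω
Seg 3: A = πr² = π(1.2600e-05 m)² = 4.988e-10 m²
R_3 = (1.71×10^-8)(2.15)/(4.988e-10) = 73.71 Ω
R_total = R_1 + R_2 + R_3 = 87.2 Ω

87.2 Ω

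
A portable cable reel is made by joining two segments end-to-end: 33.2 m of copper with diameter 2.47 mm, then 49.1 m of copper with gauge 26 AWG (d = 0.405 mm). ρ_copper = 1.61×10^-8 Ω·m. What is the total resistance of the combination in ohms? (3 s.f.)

6.25 Ω

Segment 1: A = π(d/2)² = π(1.2350e-03 m)² = 4.792e-06 m²
R₁ = ρL/A = (1.61×10^-8)(33.2)/(4.792e-06) = 0.1116 Ω
Segment 2: A = π(0.405/2 mm)² = π(2.0250e-04 m)² = 1.288e-07 m²
R₂ = (1.61×10^-8)(49.1)/(1.288e-07) = 6.136 Ω
R = R₁ + R₂ = 6.25 Ω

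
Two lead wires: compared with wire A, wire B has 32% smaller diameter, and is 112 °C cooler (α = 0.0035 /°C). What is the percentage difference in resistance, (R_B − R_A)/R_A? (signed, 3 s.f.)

R ∝ ρL/d² with ρ ∝ (1+αΔT), so R_B/R_A = (1 − 32/100)⁻² × (1 − 0.0035×112)
= 2.163 × 0.608 = 1.315
(R_B − R_A)/R_A = 1.315 − 1 = 31.5%

31.5%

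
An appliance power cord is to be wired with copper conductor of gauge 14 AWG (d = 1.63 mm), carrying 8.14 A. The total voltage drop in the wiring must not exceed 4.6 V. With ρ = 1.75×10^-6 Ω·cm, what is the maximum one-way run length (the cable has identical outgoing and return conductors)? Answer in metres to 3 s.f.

ρ = 1.75×10^-6 Ω·cm = 1.75×10^-8 Ω·m
A = π(1.63/2 mm)² = π(8.1500e-04 m)² = 2.087e-06 m²
L_max = V_max·A/(2·ρI) = (4.6)(2.087e-06)/(2×1.75×10^-8×8.14) = 33.7 m

33.7 m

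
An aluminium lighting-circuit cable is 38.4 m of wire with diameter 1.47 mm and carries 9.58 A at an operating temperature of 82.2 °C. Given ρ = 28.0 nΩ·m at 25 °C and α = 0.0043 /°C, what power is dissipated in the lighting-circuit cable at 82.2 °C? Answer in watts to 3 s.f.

72.4 W

ρ = 28.0 nΩ·m = 2.80×10^-8 Ω·m
A = π(d/2)² = π(7.3500e-04 m)² = 1.697e-06 m²
R₍25₎ = ρL/A = (2.80×10^-8)(38.4)/(1.697e-06) = 0.6335 Ω
R₍82.2₎ = R₍25₎(1 + αΔT) = 0.6335 × (1 + 0.0043×57.2) = 0.7893 Ω
P = I²R = (9.58)² × 0.7893 = 72.4 W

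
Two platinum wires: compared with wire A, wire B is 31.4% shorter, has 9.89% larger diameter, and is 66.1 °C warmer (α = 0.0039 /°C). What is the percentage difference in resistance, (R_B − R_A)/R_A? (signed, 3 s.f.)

R ∝ ρL/d² with ρ ∝ (1+αΔT), so R_B/R_A = (1 − 31.4/100) × (1 + 9.89/100)⁻² × (1 + 0.0039×66.1)
= 0.686 × 0.8281 × 1.258 = 0.7145
(R_B − R_A)/R_A = 0.7145 − 1 = -28.5%

-28.5%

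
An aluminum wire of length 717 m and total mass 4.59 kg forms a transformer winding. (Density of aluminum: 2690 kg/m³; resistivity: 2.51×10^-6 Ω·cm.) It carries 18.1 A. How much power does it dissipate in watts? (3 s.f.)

ρ = 2.51×10^-6 Ω·cm = 2.51×10^-8 Ω·m
A = m/(density·L) = 4.59/(2690×717) = 2.3798e-06 m²
R = ρL/A = (2.51×10^-8)(717)/(2.3798e-06) = 7.562 Ω
P = I²R = (18.1)² × 7.562 = 2480 W

2480 W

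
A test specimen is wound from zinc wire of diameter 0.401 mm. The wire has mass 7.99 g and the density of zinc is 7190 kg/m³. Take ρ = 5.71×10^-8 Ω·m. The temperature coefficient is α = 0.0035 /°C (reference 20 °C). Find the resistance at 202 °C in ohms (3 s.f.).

A = π(d/2)² = π(2.0050e-04 m)² = 1.2629e-07 m²
L = m/(density·A) = 0.00799/(7190×1.2629e-07) = 8.799 m
R = ρL/A = (5.71×10^-8)(8.799)/(1.2629e-07) = 3.978 Ω
R(202 °C) = 3.978 × (1 + 0.0035×182) = 6.51 Ω

6.51 Ω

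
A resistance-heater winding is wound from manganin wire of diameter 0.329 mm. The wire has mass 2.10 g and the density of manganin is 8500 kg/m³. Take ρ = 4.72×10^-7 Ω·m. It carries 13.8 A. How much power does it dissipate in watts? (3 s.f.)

A = π(d/2)² = π(1.6450e-04 m)² = 8.5012e-08 m²
L = m/(density·A) = 0.0021/(8500×8.5012e-08) = 2.906 m
R = ρL/A = (4.72×10^-7)(2.906)/(8.5012e-08) = 16.14 Ω
P = I²R = (13.8)² × 16.14 = 3070 W

3070 W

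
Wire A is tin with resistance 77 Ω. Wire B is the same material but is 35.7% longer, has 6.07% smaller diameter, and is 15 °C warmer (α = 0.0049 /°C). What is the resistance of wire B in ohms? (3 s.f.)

127 Ω

R ∝ ρL/d² with ρ ∝ (1+αΔT), so R_B/R_A = (1 + 35.7/100) × (1 − 6.07/100)⁻² × (1 + 0.0049×15)
= 1.357 × 1.133 × 1.073 = 1.651
R_B = 1.651 × 77 = 127 Ω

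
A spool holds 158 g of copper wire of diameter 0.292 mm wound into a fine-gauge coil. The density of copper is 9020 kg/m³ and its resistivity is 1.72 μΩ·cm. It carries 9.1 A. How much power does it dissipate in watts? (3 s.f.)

5560 W

ρ = 1.72 μΩ·cm = 1.72×10^-8 Ω·m
A = π(d/2)² = π(1.4600e-04 m)² = 6.6966e-08 m²
L = m/(density·A) = 0.158/(9020×6.6966e-08) = 261.6 m
R = ρL/A = (1.72×10^-8)(261.6)/(6.6966e-08) = 67.18 Ω
P = I²R = (9.1)² × 67.18 = 5560 W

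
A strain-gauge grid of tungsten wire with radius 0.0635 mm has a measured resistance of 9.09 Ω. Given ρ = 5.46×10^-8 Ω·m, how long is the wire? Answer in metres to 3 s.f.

2.11 m

A = πr² = π(6.3500e-05 m)² = 1.267e-08 m²
L = RA/ρ = (9.09)(1.267e-08)/(5.46×10^-8) = 2.11 m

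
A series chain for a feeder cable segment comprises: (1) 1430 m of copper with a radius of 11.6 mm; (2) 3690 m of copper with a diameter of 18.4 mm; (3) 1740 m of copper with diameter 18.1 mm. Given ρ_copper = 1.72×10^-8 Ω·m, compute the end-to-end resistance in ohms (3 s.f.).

0.413 Ω

Seg 1: A = πr² = π(1.1600e-02 m)² = 4.227e-04 m²
R_1 = (1.72×10^-8)(1430)/(4.227e-04) = 0.05818 Ω
Seg 2: A = π(d/2)² = π(9.2000e-03 m)² = 2.659e-04 m²
R_2 = (1.72×10^-8)(3690)/(2.659e-04) = 0.2387 Ω
Seg 3: A = π(d/2)² = π(9.0500e-03 m)² = 2.573e-04 m²
R_3 = (1.72×10^-8)(1740)/(2.573e-04) = 0.1163 Ω
R_total = R_1 + R_2 + R_3 = 0.413 Ω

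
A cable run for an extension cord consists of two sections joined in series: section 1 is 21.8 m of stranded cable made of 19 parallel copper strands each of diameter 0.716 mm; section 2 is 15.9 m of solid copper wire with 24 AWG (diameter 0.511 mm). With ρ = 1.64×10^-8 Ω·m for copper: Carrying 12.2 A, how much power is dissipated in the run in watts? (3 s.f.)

196 W

Section 1: A_strand = π(3.5800e-04)² = 4.026e-07 m²; R₁ = ρL/(N·A_s) = (1.64×10^-8)(21.8)/(19×4.026e-07) = 0.04673 Ω
Section 2: A = π(0.511/2 mm)² = π(2.5550e-04 m)² = 2.051e-07 m²
R₂ = (1.64×10^-8)(15.9)/(2.051e-07) = 1.271 Ω
R = R₁ + R₂ = 1.318 Ω
P = I²R = (12.2)² × 1.318 = 196 W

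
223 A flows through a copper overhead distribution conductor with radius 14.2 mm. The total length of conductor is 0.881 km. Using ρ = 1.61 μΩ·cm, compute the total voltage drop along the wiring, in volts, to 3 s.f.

4.99 V

ρ = 1.61 μΩ·cm = 1.61×10^-8 Ω·m
A = πr² = π(1.4200e-02 m)² = 6.335e-04 m²
R = ρL/A = (1.61×10^-8)(881)/(6.335e-04) = 0.02239 Ω
V = IR = 223 × 0.02239 = 4.99 V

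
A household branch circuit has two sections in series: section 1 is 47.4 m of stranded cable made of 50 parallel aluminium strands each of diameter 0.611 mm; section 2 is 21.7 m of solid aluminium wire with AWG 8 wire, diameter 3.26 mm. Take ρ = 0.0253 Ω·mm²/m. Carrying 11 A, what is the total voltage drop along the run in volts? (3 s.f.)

ρ = 0.0253 Ω·mm²/m = 2.53×10^-8 Ω·m
Section 1: A_strand = π(3.0550e-04)² = 2.932e-07 m²; R₁ = ρL/(N·A_s) = (2.53×10^-8)(47.4)/(50×2.932e-07) = 0.0818 Ω
Section 2: A = π(3.26/2 mm)² = π(1.6300e-03 m)² = 8.347e-06 m²
R₂ = (2.53×10^-8)(21.7)/(8.347e-06) = 0.06577 Ω
R = R₁ + R₂ = 0.1476 Ω
V = IR = 11 × 0.1476 = 1.62 V

1.62 V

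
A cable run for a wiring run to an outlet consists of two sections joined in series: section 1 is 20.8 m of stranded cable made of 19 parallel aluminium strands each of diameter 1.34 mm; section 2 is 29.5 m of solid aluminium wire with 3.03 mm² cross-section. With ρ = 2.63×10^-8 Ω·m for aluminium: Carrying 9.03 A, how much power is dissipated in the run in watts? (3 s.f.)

22.5 W

Section 1: A_strand = π(6.7000e-04)² = 1.410e-06 m²; R₁ = ρL/(N·A_s) = (2.63×10^-8)(20.8)/(19×1.410e-06) = 0.02042 Ω
Section 2: A = 3.03 mm² = 3.030e-06 m²
R₂ = (2.63×10^-8)(29.5)/(3.030e-06) = 0.2561 Ω
R = R₁ + R₂ = 0.2765 Ω
P = I²R = (9.03)² × 0.2765 = 22.5 W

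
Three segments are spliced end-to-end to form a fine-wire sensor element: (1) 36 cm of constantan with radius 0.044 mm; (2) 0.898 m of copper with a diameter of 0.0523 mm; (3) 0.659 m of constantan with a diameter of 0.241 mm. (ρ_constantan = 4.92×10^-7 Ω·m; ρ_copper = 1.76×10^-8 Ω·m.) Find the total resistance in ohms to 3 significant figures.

Seg 1: A = πr² = π(4.4000e-05 m)² = 6.082e-09 m²
R_1 = (4.92×10^-7)(0.36)/(6.082e-09) = 29.12 Ω
Seg 2: A = π(d/2)² = π(2.6150e-05 m)² = 2.148e-09 m²
R_2 = (1.76×10^-8)(0.898)/(2.148e-09) = 7.357 Ω
Seg 3: A = π(d/2)² = π(1.2050e-04 m)² = 4.562e-08 m²
R_3 = (4.92×10^-7)(0.659)/(4.562e-08) = 7.108 Ω
R_total = R_1 + R_2 + R_3 = 43.6 Ω

43.6 Ω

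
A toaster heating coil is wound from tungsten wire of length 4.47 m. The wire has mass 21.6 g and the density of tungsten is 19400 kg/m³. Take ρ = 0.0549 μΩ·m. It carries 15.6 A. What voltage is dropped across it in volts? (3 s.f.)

15.4 V

ρ = 0.0549 μΩ·m = 5.49×10^-8 Ω·m
A = m/(density·L) = 0.0216/(19400×4.47) = 2.4908e-07 m²
R = ρL/A = (5.49×10^-8)(4.47)/(2.4908e-07) = 0.9852 Ω
V = IR = 15.6 × 0.9852 = 15.4 V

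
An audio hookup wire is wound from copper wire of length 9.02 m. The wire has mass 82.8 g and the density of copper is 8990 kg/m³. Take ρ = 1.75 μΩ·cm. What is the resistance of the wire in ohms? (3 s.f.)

ρ = 1.75 μΩ·cm = 1.75×10^-8 Ω·m
A = m/(density·L) = 0.0828/(8990×9.02) = 1.0211e-06 m²
R = ρL/A = (1.75×10^-8)(9.02)/(1.0211e-06) = 0.155 Ω

0.155 Ω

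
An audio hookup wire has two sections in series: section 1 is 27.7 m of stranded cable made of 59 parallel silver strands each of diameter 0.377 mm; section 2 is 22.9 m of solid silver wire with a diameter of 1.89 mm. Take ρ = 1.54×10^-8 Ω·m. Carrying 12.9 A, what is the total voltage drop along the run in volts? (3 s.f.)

2.46 V

Section 1: A_strand = π(1.8850e-04)² = 1.116e-07 m²; R₁ = ρL/(N·A_s) = (1.54×10^-8)(27.7)/(59×1.116e-07) = 0.06477 Ω
Section 2: A = π(d/2)² = π(9.4500e-04 m)² = 2.806e-06 m²
R₂ = (1.54×10^-8)(22.9)/(2.806e-06) = 0.1257 Ω
R = R₁ + R₂ = 0.1905 Ω
V = IR = 12.9 × 0.1905 = 2.46 V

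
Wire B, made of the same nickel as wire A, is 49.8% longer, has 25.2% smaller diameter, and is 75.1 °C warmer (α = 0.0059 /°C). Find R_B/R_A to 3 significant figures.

3.86

R ∝ ρL/d² with ρ ∝ (1+αΔT), so R_B/R_A = (1 + 49.8/100) × (1 − 25.2/100)⁻² × (1 + 0.0059×75.1)
= 1.498 × 1.787 × 1.443 = 3.86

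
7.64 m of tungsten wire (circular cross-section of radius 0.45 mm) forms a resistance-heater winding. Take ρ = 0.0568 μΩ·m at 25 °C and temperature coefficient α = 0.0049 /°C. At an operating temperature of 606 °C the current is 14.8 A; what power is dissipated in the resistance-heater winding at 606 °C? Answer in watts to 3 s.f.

575 W

ρ = 0.0568 μΩ·m = 5.68×10^-8 Ω·m
A = πr² = π(4.5000e-04 m)² = 6.362e-07 m²
R₍25₎ = ρL/A = (5.68×10^-8)(7.64)/(6.362e-07) = 0.6821 Ω
R₍606₎ = R₍25₎(1 + αΔT) = 0.6821 × (1 + 0.0049×581) = 2.624 Ω
P = I²R = (14.8)² × 2.624 = 575 W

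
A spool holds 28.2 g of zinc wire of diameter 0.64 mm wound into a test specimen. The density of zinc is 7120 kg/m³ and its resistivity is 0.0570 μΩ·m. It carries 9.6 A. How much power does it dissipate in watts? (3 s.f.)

ρ = 0.0570 μΩ·m = 5.70×10^-8 Ω·m
A = π(d/2)² = π(3.2000e-04 m)² = 3.2170e-07 m²
L = m/(density·A) = 0.0282/(7120×3.2170e-07) = 12.31 m
R = ρL/A = (5.70×10^-8)(12.31)/(3.2170e-07) = 2.181 Ω
P = I²R = (9.6)² × 2.181 = 201 W

201 W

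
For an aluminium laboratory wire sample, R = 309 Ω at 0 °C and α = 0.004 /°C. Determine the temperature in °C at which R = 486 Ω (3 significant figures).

R = R₀(1 + α(T − T₀)) ⇒ T = T₀ + (R/R₀ − 1)/α
T = 0 + (486/309 − 1)/0.004 = 0 + (0.5728)/0.004 = 143 °C

143 °C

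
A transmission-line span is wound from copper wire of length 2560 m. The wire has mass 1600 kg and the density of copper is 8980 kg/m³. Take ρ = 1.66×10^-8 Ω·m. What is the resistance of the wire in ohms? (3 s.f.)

0.611 Ω

A = m/(density·L) = 1600/(8980×2560) = 6.9599e-05 m²
R = ρL/A = (1.66×10^-8)(2560)/(6.9599e-05) = 0.611 Ω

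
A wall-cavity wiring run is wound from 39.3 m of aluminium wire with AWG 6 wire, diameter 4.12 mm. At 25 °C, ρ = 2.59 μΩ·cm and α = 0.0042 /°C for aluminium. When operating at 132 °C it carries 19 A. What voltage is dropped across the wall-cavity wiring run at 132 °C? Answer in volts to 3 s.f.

ρ = 2.59 μΩ·cm = 2.59×10^-8 Ω·m
A = π(4.12/2 mm)² = π(2.0600e-03 m)² = 1.333e-05 m²
R₍25₎ = ρL/A = (2.59×10^-8)(39.3)/(1.333e-05) = 0.07635 Ω
R₍132₎ = R₍25₎(1 + αΔT) = 0.07635 × (1 + 0.0042×107) = 0.1107 Ω
V = IR = 19 × 0.1107 = 2.10 V

2.10 V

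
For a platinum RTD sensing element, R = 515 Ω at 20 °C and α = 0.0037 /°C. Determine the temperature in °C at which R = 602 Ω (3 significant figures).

65.7 °C

R = R₀(1 + α(T − T₀)) ⇒ T = T₀ + (R/R₀ − 1)/α
T = 20 + (602/515 − 1)/0.0037 = 20 + (0.1689)/0.0037 = 65.7 °C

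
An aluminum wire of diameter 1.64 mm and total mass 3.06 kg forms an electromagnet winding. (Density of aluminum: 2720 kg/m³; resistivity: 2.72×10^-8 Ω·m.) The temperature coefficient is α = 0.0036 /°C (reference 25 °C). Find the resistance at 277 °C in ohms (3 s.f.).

A = π(d/2)² = π(8.2000e-04 m)² = 2.1124e-06 m²
L = m/(density·A) = 3.06/(2720×2.1124e-06) = 532.6 m
R = ρL/A = (2.72×10^-8)(532.6)/(2.1124e-06) = 6.858 Ω
R(277 °C) = 6.858 × (1 + 0.0036×252) = 13.1 Ω

13.1 Ω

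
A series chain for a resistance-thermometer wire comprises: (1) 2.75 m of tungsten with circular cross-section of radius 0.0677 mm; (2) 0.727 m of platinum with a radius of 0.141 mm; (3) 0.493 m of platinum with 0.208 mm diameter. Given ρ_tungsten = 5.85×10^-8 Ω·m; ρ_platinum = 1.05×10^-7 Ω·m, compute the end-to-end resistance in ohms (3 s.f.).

Seg 1: A = πr² = π(6.7700e-05 m)² = 1.440e-08 m²
R_1 = (5.85×10^-8)(2.75)/(1.440e-08) = 11.17 Ω
Seg 2: A = πr² = π(1.4100e-04 m)² = 6.246e-08 m²
R_2 = (1.05×10^-7)(0.727)/(6.246e-08) = 1.222 Ω
Seg 3: A = π(d/2)² = π(1.0400e-04 m)² = 3.398e-08 m²
R_3 = (1.05×10^-7)(0.493)/(3.398e-08) = 1.523 Ω
R_total = R_1 + R_2 + R_3 = 13.9 Ω

13.9 Ω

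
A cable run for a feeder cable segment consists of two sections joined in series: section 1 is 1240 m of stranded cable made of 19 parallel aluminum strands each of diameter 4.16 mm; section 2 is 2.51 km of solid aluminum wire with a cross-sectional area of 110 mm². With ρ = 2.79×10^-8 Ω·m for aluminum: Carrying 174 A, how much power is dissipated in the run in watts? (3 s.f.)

23300 W

Section 1: A_strand = π(2.0800e-03)² = 1.359e-05 m²; R₁ = ρL/(N·A_s) = (2.79×10^-8)(1240)/(19×1.359e-05) = 0.134 Ω
Section 2: A = 110 mm² = 1.100e-04 m²
R₂ = (2.79×10^-8)(2510)/(1.100e-04) = 0.6366 Ω
R = R₁ + R₂ = 0.7706 Ω
P = I²R = (174)² × 0.7706 = 23300 W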